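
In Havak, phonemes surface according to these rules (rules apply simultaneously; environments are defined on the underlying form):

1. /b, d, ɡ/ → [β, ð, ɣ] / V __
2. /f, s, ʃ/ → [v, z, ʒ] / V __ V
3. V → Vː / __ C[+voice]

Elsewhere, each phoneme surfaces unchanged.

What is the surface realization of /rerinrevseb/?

/e/ (between /r/ and /r/) occurs before a voiced consonant → [eː] by rule 3.
/i/ (between /r/ and /n/): before a voiced consonant, so rule 3 applies → [iː].
Rule 3 applies to /e/ (between /r/ and /v/: before a voiced consonant) → [eː].
/s/ — between /v/ and /e/; rule 2 does not apply here → [s].
/e/ (between /s/ and /b/): before a voiced consonant, so rule 3 applies → [eː].
/b/ — word-final, immediately after a vowel — surfaces as [β] (rule 1).

[reːriːnreːvseːβ]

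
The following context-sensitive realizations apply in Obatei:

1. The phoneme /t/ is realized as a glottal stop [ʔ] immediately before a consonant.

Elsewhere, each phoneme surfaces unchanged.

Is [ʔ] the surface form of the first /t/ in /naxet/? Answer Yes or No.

/t/ — word-final; rule 1 does not apply here → [t].
The actual realization is [t], not [ʔ].

No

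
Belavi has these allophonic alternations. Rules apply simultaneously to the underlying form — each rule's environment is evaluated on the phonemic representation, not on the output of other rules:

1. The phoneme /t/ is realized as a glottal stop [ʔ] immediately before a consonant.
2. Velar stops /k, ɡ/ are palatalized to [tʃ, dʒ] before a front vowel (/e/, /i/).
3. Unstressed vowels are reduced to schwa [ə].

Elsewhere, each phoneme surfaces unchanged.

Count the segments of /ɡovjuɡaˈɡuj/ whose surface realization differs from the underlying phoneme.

3

Segments that undergo a rule: /o/ → [ə] (rule 3); /u/ → [ə] (rule 3); /a/ → [ə] (rule 3).
All other segments surface unchanged.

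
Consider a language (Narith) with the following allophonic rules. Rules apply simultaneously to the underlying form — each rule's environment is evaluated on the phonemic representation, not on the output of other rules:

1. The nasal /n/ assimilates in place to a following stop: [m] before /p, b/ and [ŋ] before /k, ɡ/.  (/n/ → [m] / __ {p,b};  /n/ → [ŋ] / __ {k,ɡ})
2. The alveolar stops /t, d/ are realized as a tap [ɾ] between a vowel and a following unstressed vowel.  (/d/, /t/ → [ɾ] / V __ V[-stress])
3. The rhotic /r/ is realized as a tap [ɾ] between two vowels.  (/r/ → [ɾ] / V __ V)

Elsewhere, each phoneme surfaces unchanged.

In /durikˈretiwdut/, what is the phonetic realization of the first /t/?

/t/ meets the environment for rule 2 (between a vowel and a following unstressed vowel) → [ɾ].

[ɾ]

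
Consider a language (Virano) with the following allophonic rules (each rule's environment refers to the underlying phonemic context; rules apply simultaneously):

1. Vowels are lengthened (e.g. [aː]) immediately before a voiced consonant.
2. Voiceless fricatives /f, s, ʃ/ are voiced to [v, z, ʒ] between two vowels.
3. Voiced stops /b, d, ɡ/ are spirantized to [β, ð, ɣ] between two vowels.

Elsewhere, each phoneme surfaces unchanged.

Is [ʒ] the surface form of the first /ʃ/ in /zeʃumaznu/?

/ʃ/ — between /e/ and /u/, between two vowels — surfaces as [ʒ] (rule 2).
The actual realization is [ʒ], which matches [ʒ].

Yes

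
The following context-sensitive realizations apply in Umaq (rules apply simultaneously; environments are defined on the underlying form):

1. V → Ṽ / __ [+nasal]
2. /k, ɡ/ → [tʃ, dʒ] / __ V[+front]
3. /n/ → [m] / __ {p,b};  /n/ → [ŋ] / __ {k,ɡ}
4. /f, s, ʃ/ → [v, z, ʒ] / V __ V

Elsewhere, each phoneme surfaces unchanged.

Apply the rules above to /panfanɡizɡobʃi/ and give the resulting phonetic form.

/p/ stays [p].
/a/ — between /p/ and /n/, before a nasal consonant — surfaces as [ã] (rule 1).
/n/ (between /a/ and /f/) fails the environment for rule 3, so it stays [n].
/f/ — between /n/ and /a/; rule 4 does not apply here → [f].
/a/ (between /f/ and /n/) occurs before a nasal consonant → [ã] by rule 1.
/n/ meets the environment for rule 3 (before a labial or velar stop) → [ŋ].
Rule 2 applies to /ɡ/ (between /n/ and /i/: before a front vowel) → [dʒ].
/i/ (between /ɡ/ and /z/) fails the environment for rule 1, so it stays [i].
/z/ — not in any rule's target class → [z].
/ɡ/ (between /z/ and /o/): rule 2 targets it, but not before a front vowel → unchanged [ɡ].
/o/ (between /ɡ/ and /b/): rule 1 targets it, but not before a nasal consonant → unchanged [o].
/b/ stays [b].
/ʃ/ (between /b/ and /i/) is in the target of rule 4 but the environment (between two vowels) is not met → [ʃ].
/i/ (word-final): rule 1 targets it, but not before a nasal consonant → unchanged [i].

[pãnfãŋdʒizɡobʃi]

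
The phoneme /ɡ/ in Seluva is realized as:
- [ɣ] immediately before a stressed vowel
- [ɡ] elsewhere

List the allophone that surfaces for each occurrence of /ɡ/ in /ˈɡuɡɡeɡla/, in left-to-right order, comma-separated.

Occurrence 1 (position 1): immediately before a stressed vowel → [ɣ].
Occurrence 2 (position 3): no conditioning environment matches → elsewhere allophone [ɡ].
Occurrence 3 (position 4): no conditioning environment matches → elsewhere allophone [ɡ].
Occurrence 4 (position 6): no conditioning environment matches → elsewhere allophone [ɡ].

[ɣ], [ɡ], [ɡ], [ɡ]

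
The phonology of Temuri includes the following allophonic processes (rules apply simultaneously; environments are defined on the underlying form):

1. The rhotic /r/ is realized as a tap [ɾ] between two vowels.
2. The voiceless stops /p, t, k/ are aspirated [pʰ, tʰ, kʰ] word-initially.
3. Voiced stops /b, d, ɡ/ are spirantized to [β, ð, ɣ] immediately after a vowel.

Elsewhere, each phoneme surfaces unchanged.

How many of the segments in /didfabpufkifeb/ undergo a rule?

3

Segments that undergo a rule: /d/ → [ð] (rule 3); /b/ → [β] (rule 3); /b/ → [β] (rule 3).
All other segments surface unchanged.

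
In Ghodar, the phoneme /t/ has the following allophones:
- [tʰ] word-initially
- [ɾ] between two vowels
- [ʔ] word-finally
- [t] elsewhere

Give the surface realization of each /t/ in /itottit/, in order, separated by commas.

[ɾ], [t], [t], [ʔ]

Occurrence 1 (position 2): between two vowels → [ɾ].
Occurrence 2 (position 4): no conditioning environment matches → elsewhere allophone [t].
Occurrence 3 (position 5): no conditioning environment matches → elsewhere allophone [t].
Occurrence 4 (position 7): word-finally → [ʔ].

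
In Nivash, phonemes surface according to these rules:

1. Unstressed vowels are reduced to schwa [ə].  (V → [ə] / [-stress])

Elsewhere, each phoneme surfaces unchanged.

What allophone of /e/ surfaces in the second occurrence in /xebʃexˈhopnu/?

[ə]

/e/ — between /ʃ/ and /x/, in an unstressed syllable — surfaces as [ə] (rule 1).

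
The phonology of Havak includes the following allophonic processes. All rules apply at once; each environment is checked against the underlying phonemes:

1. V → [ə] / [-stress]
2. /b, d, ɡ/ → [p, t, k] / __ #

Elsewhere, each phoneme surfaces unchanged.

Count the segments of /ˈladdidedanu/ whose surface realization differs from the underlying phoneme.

Segments that undergo a rule: /i/ → [ə] (rule 1); /e/ → [ə] (rule 1); /a/ → [ə] (rule 1); /u/ → [ə] (rule 1).
All other segments surface unchanged.

4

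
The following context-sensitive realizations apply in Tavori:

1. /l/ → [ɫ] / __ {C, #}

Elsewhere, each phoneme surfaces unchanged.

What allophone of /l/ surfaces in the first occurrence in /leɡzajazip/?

[l]

/l/ — word-initial; rule 1 does not apply here → [l].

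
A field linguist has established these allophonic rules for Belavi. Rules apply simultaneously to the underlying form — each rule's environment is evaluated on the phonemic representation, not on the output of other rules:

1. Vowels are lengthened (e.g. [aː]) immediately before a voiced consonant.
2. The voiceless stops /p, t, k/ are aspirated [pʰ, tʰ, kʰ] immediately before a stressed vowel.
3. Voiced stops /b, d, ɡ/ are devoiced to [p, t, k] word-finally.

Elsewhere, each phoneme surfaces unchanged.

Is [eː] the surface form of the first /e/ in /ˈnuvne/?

No

/e/ (word-final) fails the environment for rule 1, so it stays [e].
The actual realization is [e], not [eː].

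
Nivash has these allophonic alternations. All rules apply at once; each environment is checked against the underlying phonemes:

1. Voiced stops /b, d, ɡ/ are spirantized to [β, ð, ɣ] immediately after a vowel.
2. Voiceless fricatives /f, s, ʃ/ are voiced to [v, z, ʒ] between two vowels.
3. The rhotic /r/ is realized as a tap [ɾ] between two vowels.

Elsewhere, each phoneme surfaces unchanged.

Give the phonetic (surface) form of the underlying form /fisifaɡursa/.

[fizivaɣursa]

/f/ (word-initial) fails the environment for rule 2, so it stays [f].
/s/ — between /i/ and /i/, between two vowels — surfaces as [z] (rule 2).
Rule 2 applies to /f/ (between /i/ and /a/: between two vowels) → [v].
/ɡ/ meets the environment for rule 1 (immediately after a vowel) → [ɣ].
/r/ (between /u/ and /s/): rule 3 targets it, but not between two vowels → unchanged [r].
/s/ — between /r/ and /a/; rule 2 does not apply here → [s].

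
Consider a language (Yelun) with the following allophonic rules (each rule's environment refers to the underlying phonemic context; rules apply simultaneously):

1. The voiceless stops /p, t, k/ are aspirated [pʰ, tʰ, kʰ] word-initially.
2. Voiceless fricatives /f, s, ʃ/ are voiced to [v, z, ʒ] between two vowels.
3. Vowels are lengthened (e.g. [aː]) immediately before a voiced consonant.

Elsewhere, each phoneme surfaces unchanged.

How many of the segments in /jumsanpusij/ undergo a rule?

4

Segments that undergo a rule: /u/ → [uː] (rule 3); /a/ → [aː] (rule 3); /s/ → [z] (rule 2); /i/ → [iː] (rule 3).
All other segments surface unchanged.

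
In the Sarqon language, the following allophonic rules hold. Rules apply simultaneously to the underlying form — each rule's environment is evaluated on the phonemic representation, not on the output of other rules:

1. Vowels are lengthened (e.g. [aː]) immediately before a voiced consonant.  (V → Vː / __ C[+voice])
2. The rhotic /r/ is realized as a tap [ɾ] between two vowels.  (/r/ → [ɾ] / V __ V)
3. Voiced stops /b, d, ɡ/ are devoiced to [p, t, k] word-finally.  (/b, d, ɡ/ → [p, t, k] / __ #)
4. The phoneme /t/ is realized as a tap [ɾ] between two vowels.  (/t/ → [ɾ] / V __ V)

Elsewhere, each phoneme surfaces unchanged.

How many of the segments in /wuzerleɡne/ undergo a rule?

3

Segments that undergo a rule: /u/ → [uː] (rule 1); /e/ → [eː] (rule 1); /e/ → [eː] (rule 1).
All other segments surface unchanged.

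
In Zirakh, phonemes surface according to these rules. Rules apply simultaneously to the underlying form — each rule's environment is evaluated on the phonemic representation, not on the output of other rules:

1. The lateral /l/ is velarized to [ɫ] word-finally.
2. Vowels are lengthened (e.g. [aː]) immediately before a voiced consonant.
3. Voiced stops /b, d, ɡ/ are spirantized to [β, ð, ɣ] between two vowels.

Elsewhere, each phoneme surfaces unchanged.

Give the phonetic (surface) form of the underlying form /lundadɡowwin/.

/l/ — word-initial; rule 1 does not apply here → [l].
Rule 2 applies to /u/ (between /l/ and /n/: before a voiced consonant) → [uː].
/n/ stays [n].
/d/ (between /n/ and /a/) fails the environment for rule 3, so it stays [d].
/a/ (between /d/ and /d/) occurs before a voiced consonant → [aː] by rule 2.
/d/ (between /a/ and /ɡ/): rule 3 targets it, but not between two vowels → unchanged [d].
/ɡ/ — between /d/ and /o/; rule 3 does not apply here → [ɡ].
/o/ meets the environment for rule 2 (before a voiced consonant) → [oː].
/w/ (between /o/ and /w/): no rule targets it → [w].
/w/ stays [w].
/i/ (between /w/ and /n/) occurs before a voiced consonant → [iː] by rule 2.
/n/ stays [n].

[luːndaːdɡoːwwiːn]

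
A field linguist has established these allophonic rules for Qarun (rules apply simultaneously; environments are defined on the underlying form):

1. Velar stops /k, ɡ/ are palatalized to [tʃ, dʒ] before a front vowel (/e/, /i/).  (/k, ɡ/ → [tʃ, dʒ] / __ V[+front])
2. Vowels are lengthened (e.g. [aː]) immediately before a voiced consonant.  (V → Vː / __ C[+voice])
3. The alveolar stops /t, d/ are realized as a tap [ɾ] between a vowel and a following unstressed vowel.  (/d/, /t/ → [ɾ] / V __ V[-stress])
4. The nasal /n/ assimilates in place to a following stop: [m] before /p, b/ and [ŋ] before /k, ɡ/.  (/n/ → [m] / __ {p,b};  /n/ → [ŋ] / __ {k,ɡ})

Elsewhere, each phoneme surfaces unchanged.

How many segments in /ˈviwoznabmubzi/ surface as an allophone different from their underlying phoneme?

Segments that undergo a rule: /i/ → [iː] (rule 2); /o/ → [oː] (rule 2); /a/ → [aː] (rule 2); /u/ → [uː] (rule 2).
All other segments surface unchanged.

4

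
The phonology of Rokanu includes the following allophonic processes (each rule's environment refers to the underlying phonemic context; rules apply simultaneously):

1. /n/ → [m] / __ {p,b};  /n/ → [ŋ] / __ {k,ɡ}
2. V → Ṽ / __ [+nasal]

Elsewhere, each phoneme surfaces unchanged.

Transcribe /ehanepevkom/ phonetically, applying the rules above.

[ehãnepevkõm]

/e/ — word-initial; rule 2 does not apply here → [e].
/h/ (between /e/ and /a/): no rule targets it → [h].
/a/ (between /h/ and /n/) occurs before a nasal consonant → [ã] by rule 2.
/n/ — between /a/ and /e/; rule 1 does not apply here → [n].
/e/ (between /n/ and /p/) fails the environment for rule 2, so it stays [e].
/p/ (between /e/ and /e/): no rule targets it → [p].
/e/ — between /p/ and /v/; rule 2 does not apply here → [e].
/v/ (between /e/ and /k/) is unaffected → [v].
/k/ (between /v/ and /o/): no rule targets it → [k].
/o/ meets the environment for rule 2 (before a nasal consonant) → [õ].
/m/ stays [m].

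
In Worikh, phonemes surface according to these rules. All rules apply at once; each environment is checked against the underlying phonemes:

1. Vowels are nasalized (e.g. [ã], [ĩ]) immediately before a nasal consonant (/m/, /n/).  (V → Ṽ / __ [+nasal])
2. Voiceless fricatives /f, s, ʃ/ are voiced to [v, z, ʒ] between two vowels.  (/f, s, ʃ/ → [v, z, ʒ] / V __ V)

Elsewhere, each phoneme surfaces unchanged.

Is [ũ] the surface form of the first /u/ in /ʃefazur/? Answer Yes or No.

No

/u/ — between /z/ and /r/; rule 1 does not apply here → [u].
The actual realization is [u], not [ũ].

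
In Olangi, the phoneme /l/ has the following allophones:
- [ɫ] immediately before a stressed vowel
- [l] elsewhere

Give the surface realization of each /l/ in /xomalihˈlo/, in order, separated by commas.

Occurrence 1 (position 5): no conditioning environment matches → elsewhere allophone [l].
Occurrence 2 (position 8): immediately before a stressed vowel → [ɫ].

[l], [ɫ]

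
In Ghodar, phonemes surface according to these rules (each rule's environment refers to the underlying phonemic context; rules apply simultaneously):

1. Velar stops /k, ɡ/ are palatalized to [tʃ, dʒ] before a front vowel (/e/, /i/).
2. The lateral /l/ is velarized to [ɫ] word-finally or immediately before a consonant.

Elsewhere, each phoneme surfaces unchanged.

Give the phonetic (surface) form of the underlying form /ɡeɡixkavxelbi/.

[dʒedʒixkavxeɫbi]

Rule 1 applies to /ɡ/ (word-initial: before a front vowel) → [dʒ].
/e/ stays [e].
/ɡ/ — between /e/ and /i/, before a front vowel — surfaces as [dʒ] (rule 1).
/i/ (between /ɡ/ and /x/) is unaffected → [i].
/x/ stays [x].
/k/ (between /x/ and /a/) fails the environment for rule 1, so it stays [k].
/a/ stays [a].
/v/ — not in any rule's target class → [v].
/x/ (between /v/ and /e/) is unaffected → [x].
/e/ stays [e].
/l/ — between /e/ and /b/, word-finally or immediately before a consonant — surfaces as [ɫ] (rule 2).
/b/ — not in any rule's target class → [b].
/i/ (word-final): no rule targets it → [i].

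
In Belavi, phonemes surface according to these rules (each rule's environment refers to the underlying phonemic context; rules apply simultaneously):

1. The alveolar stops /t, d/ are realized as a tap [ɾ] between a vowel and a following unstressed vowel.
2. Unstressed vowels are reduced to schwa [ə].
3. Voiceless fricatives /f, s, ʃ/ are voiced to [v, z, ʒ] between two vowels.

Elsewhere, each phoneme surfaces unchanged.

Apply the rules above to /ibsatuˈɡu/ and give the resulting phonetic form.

/i/ (word-initial): in an unstressed syllable, so rule 2 applies → [ə].
/s/ (between /b/ and /a/) fails the environment for rule 3, so it stays [s].
Rule 2 applies to /a/ (between /s/ and /t/: in an unstressed syllable) → [ə].
/t/ (between /a/ and /u/) occurs between a vowel and a following unstressed vowel → [ɾ] by rule 1.
Rule 2 applies to /u/ (between /t/ and /ɡ/: in an unstressed syllable) → [ə].
/u/ (word-final) is in the target of rule 2 but the environment (in an unstressed syllable) is not met → [u].

[əbsəɾəˈɡu]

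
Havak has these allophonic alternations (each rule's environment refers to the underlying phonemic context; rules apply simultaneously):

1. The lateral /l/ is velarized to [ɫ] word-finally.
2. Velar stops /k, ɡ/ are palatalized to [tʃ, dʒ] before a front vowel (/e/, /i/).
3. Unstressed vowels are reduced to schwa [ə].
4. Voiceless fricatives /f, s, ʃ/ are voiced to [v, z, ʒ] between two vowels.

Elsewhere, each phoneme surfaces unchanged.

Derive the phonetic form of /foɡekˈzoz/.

[fədʒəkˈzoz]

/f/ (word-initial) fails the environment for rule 4, so it stays [f].
Rule 3 applies to /o/ (between /f/ and /ɡ/: in an unstressed syllable) → [ə].
/ɡ/ — between /o/ and /e/, before a front vowel — surfaces as [dʒ] (rule 2).
/e/ (between /ɡ/ and /k/) occurs in an unstressed syllable → [ə] by rule 3.
/k/ — between /e/ and /z/; rule 2 does not apply here → [k].
/o/ (between /z/ and /z/) is in the target of rule 3 but the environment (in an unstressed syllable) is not met → [o].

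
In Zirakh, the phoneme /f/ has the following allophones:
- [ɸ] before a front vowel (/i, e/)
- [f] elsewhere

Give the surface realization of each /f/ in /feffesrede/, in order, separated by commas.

Occurrence 1 (position 1): before a front vowel (/i, e/) → [ɸ].
Occurrence 2 (position 3): no conditioning environment matches → elsewhere allophone [f].
Occurrence 3 (position 4): before a front vowel (/i, e/) → [ɸ].

[ɸ], [f], [ɸ]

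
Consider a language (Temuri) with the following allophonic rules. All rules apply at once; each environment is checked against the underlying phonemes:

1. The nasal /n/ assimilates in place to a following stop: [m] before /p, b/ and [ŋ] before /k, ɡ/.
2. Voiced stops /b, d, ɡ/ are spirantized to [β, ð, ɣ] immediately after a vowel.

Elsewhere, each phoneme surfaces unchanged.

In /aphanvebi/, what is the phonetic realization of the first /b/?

Rule 2 applies to /b/ (between /e/ and /i/: immediately after a vowel) → [β].

[β]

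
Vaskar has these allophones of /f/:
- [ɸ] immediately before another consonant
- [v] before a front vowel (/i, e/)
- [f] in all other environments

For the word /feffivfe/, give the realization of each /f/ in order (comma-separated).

Occurrence 1 (position 1): before a front vowel (/i, e/) → [v].
Occurrence 2 (position 3): immediately before another consonant → [ɸ].
Occurrence 3 (position 4): before a front vowel (/i, e/) → [v].
Occurrence 4 (position 7): before a front vowel (/i, e/) → [v].

[v], [ɸ], [v], [v]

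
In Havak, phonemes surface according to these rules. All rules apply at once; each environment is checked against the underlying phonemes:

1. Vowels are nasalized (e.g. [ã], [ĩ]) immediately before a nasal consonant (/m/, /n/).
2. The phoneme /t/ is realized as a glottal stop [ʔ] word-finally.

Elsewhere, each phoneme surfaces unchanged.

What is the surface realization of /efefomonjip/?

[efefõmõnjip]

/e/ (word-initial): rule 1 targets it, but not before a nasal consonant → unchanged [e].
/e/ (between /f/ and /f/) is in the target of rule 1 but the environment (before a nasal consonant) is not met → [e].
/o/ — between /f/ and /m/, before a nasal consonant — surfaces as [õ] (rule 1).
/o/ (between /m/ and /n/): before a nasal consonant, so rule 1 applies → [õ].
/i/ — between /j/ and /p/; rule 1 does not apply here → [i].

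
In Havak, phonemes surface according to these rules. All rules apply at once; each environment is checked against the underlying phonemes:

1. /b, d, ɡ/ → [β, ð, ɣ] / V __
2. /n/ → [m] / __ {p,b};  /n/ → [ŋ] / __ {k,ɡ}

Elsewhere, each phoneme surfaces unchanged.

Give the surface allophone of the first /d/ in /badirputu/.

[ð]

/d/ — between /a/ and /i/, immediately after a vowel — surfaces as [ð] (rule 1).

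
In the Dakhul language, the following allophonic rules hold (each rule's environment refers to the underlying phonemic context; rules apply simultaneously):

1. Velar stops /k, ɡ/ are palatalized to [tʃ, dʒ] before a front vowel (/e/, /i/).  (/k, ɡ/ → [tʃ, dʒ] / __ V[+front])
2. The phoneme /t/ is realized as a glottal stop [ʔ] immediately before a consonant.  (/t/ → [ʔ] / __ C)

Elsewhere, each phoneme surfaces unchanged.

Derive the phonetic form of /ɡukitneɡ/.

[ɡutʃiʔneɡ]

/ɡ/ (word-initial) is in the target of rule 1 but the environment (before a front vowel) is not met → [ɡ].
/u/ stays [u].
/k/ — between /u/ and /i/, before a front vowel — surfaces as [tʃ] (rule 1).
/i/ — not in any rule's target class → [i].
/t/ meets the environment for rule 2 (immediately before a consonant) → [ʔ].
/n/ (between /t/ and /e/) is unaffected → [n].
/e/ (between /n/ and /ɡ/) is unaffected → [e].
/ɡ/ — word-final; rule 1 does not apply here → [ɡ].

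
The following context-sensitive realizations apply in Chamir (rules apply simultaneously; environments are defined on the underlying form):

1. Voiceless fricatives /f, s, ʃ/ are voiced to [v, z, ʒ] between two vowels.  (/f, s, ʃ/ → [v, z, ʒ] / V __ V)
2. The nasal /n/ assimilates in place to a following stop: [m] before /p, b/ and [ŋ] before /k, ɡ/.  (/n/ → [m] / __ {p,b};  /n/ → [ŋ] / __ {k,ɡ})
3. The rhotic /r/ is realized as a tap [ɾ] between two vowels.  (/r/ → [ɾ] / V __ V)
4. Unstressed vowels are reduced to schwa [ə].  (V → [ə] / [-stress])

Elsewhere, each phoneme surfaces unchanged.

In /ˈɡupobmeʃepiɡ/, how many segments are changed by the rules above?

Segments that undergo a rule: /o/ → [ə] (rule 4); /e/ → [ə] (rule 4); /ʃ/ → [ʒ] (rule 1); /e/ → [ə] (rule 4); /i/ → [ə] (rule 4).
All other segments surface unchanged.

5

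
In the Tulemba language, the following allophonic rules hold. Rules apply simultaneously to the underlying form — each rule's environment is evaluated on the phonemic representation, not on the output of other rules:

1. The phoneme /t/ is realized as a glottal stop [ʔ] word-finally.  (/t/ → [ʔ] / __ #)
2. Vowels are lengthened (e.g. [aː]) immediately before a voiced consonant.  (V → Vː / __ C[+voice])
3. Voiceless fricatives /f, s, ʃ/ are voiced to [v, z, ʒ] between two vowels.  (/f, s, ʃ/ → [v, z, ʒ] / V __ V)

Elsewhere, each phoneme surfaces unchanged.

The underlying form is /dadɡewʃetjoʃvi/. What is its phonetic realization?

[daːdɡeːwʃetjoʃvi]

/a/ (between /d/ and /d/) occurs before a voiced consonant → [aː] by rule 2.
/e/ (between /ɡ/ and /w/): before a voiced consonant, so rule 2 applies → [eː].
/ʃ/ — between /w/ and /e/; rule 3 does not apply here → [ʃ].
/e/ (between /ʃ/ and /t/): rule 2 targets it, but not before a voiced consonant → unchanged [e].
/t/ (between /e/ and /j/) is in the target of rule 1 but the environment (word-finally) is not met → [t].
/o/ (between /j/ and /ʃ/) fails the environment for rule 2, so it stays [o].
/ʃ/ (between /o/ and /v/) is in the target of rule 3 but the environment (between two vowels) is not met → [ʃ].
/i/ — word-final; rule 2 does not apply here → [i].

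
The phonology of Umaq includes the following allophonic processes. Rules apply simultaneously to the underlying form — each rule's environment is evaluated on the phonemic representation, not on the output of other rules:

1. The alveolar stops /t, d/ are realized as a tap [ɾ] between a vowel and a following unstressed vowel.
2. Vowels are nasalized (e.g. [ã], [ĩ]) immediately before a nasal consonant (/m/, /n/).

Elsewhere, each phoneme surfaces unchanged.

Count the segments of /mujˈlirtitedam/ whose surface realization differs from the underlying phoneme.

Segments that undergo a rule: /t/ → [ɾ] (rule 1); /d/ → [ɾ] (rule 1); /a/ → [ã] (rule 2).
All other segments surface unchanged.

3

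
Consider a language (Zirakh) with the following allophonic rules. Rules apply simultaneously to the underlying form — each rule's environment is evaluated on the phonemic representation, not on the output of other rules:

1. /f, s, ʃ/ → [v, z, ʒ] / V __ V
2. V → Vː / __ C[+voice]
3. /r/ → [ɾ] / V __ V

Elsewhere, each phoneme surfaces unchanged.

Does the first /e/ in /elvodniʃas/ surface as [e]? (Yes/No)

No

Rule 2 applies to /e/ (word-initial: before a voiced consonant) → [eː].
The actual realization is [eː], not [e].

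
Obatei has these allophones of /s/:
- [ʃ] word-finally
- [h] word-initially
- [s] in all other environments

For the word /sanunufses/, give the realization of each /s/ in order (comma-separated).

[h], [s], [ʃ]

Occurrence 1 (position 1): word-initially → [h].
Occurrence 2 (position 8): no conditioning environment matches → elsewhere allophone [s].
Occurrence 3 (position 10): word-finally → [ʃ].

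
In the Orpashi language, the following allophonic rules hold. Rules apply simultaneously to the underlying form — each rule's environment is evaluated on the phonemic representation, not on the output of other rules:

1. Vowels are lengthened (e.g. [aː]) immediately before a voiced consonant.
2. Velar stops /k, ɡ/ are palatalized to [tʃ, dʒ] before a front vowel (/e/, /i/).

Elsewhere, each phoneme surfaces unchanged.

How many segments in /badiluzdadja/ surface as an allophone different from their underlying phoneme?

4

Segments that undergo a rule: /a/ → [aː] (rule 1); /i/ → [iː] (rule 1); /u/ → [uː] (rule 1); /a/ → [aː] (rule 1).
All other segments surface unchanged.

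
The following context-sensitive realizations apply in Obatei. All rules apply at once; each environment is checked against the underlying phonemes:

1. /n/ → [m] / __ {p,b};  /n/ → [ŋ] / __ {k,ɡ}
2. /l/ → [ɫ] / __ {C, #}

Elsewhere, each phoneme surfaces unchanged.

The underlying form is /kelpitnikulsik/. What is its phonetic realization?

Rule 2 applies to /l/ (between /e/ and /p/: word-finally or immediately before a consonant) → [ɫ].
/n/ (between /t/ and /i/) is in the target of rule 1 but the environment (before a labial or velar stop) is not met → [n].
/l/ — between /u/ and /s/, word-finally or immediately before a consonant — surfaces as [ɫ] (rule 2).

[keɫpitnikuɫsik]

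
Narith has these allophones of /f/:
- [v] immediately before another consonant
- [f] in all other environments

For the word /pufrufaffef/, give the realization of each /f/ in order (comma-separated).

Occurrence 1 (position 3): immediately before another consonant → [v].
Occurrence 2 (position 6): no conditioning environment matches → elsewhere allophone [f].
Occurrence 3 (position 8): immediately before another consonant → [v].
Occurrence 4 (position 9): no conditioning environment matches → elsewhere allophone [f].
Occurrence 5 (position 11): no conditioning environment matches → elsewhere allophone [f].

[v], [f], [v], [f], [f]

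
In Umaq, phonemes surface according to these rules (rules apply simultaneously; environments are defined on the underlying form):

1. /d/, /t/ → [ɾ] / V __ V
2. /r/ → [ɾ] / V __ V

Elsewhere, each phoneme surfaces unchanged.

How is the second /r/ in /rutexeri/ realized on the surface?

/r/ (between /e/ and /i/): between two vowels, so rule 2 applies → [ɾ].

[ɾ]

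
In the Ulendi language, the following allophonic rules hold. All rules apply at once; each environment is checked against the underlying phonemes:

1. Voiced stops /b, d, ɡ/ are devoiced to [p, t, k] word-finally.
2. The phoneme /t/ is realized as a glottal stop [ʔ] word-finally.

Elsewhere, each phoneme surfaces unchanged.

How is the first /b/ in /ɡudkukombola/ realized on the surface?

/b/ (between /m/ and /o/): rule 1 targets it, but not word-finally → unchanged [b].

[b]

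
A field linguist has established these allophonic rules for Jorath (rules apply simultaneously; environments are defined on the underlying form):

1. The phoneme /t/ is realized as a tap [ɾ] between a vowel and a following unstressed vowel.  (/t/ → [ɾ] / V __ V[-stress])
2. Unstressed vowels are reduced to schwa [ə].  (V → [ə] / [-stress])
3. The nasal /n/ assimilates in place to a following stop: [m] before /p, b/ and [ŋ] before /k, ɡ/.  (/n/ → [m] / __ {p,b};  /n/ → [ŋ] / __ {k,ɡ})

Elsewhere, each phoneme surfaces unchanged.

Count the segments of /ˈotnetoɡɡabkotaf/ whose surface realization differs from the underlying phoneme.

Segments that undergo a rule: /e/ → [ə] (rule 2); /t/ → [ɾ] (rule 1); /o/ → [ə] (rule 2); /a/ → [ə] (rule 2); /o/ → [ə] (rule 2); /t/ → [ɾ] (rule 1); /a/ → [ə] (rule 2).
All other segments surface unchanged.

7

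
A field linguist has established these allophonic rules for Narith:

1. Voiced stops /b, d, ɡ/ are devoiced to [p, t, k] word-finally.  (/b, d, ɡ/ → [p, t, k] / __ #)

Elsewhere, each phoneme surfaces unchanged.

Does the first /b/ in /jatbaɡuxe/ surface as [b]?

Yes

/b/ (between /t/ and /a/) is in the target of rule 1 but the environment (word-finally) is not met → [b].
The actual realization is [b], which matches [b].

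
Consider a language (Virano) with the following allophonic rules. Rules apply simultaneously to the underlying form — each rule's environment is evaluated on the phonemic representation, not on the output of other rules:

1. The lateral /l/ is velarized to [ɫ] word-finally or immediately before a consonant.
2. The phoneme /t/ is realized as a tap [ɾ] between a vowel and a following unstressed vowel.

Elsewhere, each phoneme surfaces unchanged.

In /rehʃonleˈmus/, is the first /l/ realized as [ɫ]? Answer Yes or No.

No

/l/ (between /n/ and /e/) fails the environment for rule 1, so it stays [l].
The actual realization is [l], not [ɫ].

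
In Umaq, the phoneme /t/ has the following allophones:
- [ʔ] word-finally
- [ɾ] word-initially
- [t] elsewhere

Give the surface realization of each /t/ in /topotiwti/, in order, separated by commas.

[ɾ], [t], [t]

Occurrence 1 (position 1): word-initially → [ɾ].
Occurrence 2 (position 5): no conditioning environment matches → elsewhere allophone [t].
Occurrence 3 (position 8): no conditioning environment matches → elsewhere allophone [t].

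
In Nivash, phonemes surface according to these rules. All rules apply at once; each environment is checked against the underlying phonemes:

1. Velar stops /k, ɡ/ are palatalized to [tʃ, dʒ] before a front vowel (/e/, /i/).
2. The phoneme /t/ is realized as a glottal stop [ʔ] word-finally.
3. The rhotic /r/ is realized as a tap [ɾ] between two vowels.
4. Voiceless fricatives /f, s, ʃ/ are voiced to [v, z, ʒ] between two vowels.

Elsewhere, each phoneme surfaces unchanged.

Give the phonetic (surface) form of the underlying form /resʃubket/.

[resʃubtʃeʔ]

/r/ — word-initial; rule 3 does not apply here → [r].
/e/ — not in any rule's target class → [e].
/s/ (between /e/ and /ʃ/) fails the environment for rule 4, so it stays [s].
/ʃ/ (between /s/ and /u/): rule 4 targets it, but not between two vowels → unchanged [ʃ].
/u/ (between /ʃ/ and /b/) is unaffected → [u].
/b/ (between /u/ and /k/): no rule targets it → [b].
/k/ (between /b/ and /e/): before a front vowel, so rule 1 applies → [tʃ].
/e/ stays [e].
/t/ (word-final) occurs word-finally → [ʔ] by rule 2.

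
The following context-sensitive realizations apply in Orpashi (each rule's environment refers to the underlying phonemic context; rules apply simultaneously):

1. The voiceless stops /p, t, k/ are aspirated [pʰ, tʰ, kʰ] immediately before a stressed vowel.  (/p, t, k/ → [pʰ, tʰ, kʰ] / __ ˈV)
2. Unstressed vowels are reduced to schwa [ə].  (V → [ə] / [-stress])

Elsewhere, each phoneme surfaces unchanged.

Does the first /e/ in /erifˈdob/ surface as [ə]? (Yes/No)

/e/ (word-initial): in an unstressed syllable, so rule 2 applies → [ə].
The actual realization is [ə], which matches [ə].

Yes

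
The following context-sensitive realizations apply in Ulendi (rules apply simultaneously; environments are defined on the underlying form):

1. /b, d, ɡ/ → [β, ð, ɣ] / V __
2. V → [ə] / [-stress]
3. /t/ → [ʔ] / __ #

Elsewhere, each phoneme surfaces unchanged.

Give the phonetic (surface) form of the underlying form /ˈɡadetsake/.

[ˈɡaðətsəkə]

/ɡ/ (word-initial): rule 1 targets it, but not immediately after a vowel → unchanged [ɡ].
/a/ (between /ɡ/ and /d/): rule 2 targets it, but not in an unstressed syllable → unchanged [a].
Rule 1 applies to /d/ (between /a/ and /e/: immediately after a vowel) → [ð].
/e/ (between /d/ and /t/) occurs in an unstressed syllable → [ə] by rule 2.
/t/ (between /e/ and /s/): rule 3 targets it, but not word-finally → unchanged [t].
/s/ (between /t/ and /a/): no rule targets it → [s].
/a/ (between /s/ and /k/): in an unstressed syllable, so rule 2 applies → [ə].
/k/ stays [k].
/e/ (word-final): in an unstressed syllable, so rule 2 applies → [ə].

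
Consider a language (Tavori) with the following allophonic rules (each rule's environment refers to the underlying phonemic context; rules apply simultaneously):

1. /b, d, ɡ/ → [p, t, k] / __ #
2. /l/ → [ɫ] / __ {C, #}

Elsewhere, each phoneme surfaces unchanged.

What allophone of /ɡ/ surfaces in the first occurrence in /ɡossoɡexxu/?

[ɡ]

/ɡ/ (word-initial): rule 1 targets it, but not word-finally → unchanged [ɡ].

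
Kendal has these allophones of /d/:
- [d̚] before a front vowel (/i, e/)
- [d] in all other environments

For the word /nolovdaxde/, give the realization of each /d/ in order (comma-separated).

[d], [d̚]

Occurrence 1 (position 6): no conditioning environment matches → elsewhere allophone [d].
Occurrence 2 (position 9): before a front vowel (/i, e/) → [d̚].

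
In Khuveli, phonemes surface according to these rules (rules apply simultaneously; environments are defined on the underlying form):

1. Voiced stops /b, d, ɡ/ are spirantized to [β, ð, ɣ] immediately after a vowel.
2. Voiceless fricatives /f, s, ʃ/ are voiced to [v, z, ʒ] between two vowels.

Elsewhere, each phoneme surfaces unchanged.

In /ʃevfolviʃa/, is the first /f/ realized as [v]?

/f/ (between /v/ and /o/) fails the environment for rule 2, so it stays [f].
The actual realization is [f], not [v].

No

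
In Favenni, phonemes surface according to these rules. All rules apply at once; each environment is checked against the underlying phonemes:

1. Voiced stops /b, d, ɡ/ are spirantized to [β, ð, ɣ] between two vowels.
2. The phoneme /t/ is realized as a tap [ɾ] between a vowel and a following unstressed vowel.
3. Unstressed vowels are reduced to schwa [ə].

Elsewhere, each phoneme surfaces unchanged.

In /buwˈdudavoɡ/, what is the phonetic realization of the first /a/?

[ə]

/a/ (between /d/ and /v/): in an unstressed syllable, so rule 3 applies → [ə].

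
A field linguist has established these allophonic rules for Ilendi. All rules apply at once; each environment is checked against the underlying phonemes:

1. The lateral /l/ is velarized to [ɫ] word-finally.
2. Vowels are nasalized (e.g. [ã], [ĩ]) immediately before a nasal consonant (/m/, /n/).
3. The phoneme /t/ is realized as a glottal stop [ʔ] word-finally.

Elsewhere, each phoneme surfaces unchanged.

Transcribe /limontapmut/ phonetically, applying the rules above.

/l/ (word-initial) fails the environment for rule 1, so it stays [l].
/i/ meets the environment for rule 2 (before a nasal consonant) → [ĩ].
/o/ (between /m/ and /n/) occurs before a nasal consonant → [õ] by rule 2.
/t/ (between /n/ and /a/) fails the environment for rule 3, so it stays [t].
/a/ (between /t/ and /p/): rule 2 targets it, but not before a nasal consonant → unchanged [a].
/u/ (between /m/ and /t/) fails the environment for rule 2, so it stays [u].
Rule 3 applies to /t/ (word-final: word-finally) → [ʔ].

[lĩmõntapmuʔ]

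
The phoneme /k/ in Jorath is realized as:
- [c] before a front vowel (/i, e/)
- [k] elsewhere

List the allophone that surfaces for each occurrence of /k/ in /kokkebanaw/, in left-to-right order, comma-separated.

Occurrence 1 (position 1): no conditioning environment matches → elsewhere allophone [k].
Occurrence 2 (position 3): no conditioning environment matches → elsewhere allophone [k].
Occurrence 3 (position 4): before a front vowel → [c].

[k], [k], [c]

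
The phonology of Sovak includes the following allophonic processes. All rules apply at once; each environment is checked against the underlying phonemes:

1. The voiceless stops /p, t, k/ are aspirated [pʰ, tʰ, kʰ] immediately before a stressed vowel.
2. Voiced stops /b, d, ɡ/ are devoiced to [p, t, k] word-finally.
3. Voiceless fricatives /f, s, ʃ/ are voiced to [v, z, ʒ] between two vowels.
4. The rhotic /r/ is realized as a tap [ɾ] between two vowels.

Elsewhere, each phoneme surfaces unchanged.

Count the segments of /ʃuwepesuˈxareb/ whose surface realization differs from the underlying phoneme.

3

Segments that undergo a rule: /s/ → [z] (rule 3); /r/ → [ɾ] (rule 4); /b/ → [p] (rule 2).
All other segments surface unchanged.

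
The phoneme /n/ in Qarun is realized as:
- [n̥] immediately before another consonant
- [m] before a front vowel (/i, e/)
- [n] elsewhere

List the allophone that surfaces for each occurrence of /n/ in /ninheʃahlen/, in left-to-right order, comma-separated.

[m], [n̥], [n]

Occurrence 1 (position 1): before a front vowel (/i, e/) → [m].
Occurrence 2 (position 3): immediately before another consonant → [n̥].
Occurrence 3 (position 11): no conditioning environment matches → elsewhere allophone [n].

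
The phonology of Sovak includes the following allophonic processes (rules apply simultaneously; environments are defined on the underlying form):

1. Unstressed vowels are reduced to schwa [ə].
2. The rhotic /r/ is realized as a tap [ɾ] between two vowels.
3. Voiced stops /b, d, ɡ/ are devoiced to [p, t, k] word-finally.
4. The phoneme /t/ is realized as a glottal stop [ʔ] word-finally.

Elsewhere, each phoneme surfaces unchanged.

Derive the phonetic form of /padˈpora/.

[pədˈpoɾə]

/p/ (word-initial): no rule targets it → [p].
/a/ (between /p/ and /d/): in an unstressed syllable, so rule 1 applies → [ə].
/d/ (between /a/ and /p/): rule 3 targets it, but not word-finally → unchanged [d].
/p/ stays [p].
/o/ (between /p/ and /r/): rule 1 targets it, but not in an unstressed syllable → unchanged [o].
/r/ — between /o/ and /a/, between two vowels — surfaces as [ɾ] (rule 2).
/a/ meets the environment for rule 1 (in an unstressed syllable) → [ə].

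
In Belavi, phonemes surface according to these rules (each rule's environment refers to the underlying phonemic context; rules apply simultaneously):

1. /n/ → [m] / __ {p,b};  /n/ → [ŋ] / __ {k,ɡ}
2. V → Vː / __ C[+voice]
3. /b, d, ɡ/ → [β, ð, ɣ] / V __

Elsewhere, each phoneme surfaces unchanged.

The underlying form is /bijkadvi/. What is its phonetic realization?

[biːjkaːðvi]

/b/ (word-initial) is in the target of rule 3 but the environment (immediately after a vowel) is not met → [b].
Rule 2 applies to /i/ (between /b/ and /j/: before a voiced consonant) → [iː].
/j/ (between /i/ and /k/): no rule targets it → [j].
/k/ (between /j/ and /a/): no rule targets it → [k].
/a/ — between /k/ and /d/, before a voiced consonant — surfaces as [aː] (rule 2).
/d/ meets the environment for rule 3 (immediately after a vowel) → [ð].
/v/ — not in any rule's target class → [v].
/i/ (word-final): rule 2 targets it, but not before a voiced consonant → unchanged [i].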